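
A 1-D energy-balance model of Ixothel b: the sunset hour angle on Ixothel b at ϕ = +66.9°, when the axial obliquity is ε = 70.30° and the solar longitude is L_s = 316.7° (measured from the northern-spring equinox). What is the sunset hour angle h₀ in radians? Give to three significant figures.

Solar declination: sin δ = sin ε · sin L_s = sin 70.30° × sin 316.7° = -0.64568, so δ = -40.217°.
cos h₀ = −tan ϕ · tan δ = 1.9824 ≥ 1, so the host star never rises (polar night) and h₀ = 0.

h₀ = 0.00 rad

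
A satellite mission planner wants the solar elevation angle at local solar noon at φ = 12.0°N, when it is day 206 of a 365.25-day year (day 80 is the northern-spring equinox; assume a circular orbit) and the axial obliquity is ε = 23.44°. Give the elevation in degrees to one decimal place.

82.8°

Solar longitude: λ_s = 360° × (206 − 80)/365.25 = 124.189°.
sin δ = sin 23.44° × sin 124.189° = 0.32905, so δ = +19.211°.
At local noon the hour angle is zero, so the zenith angle equals |φ − δ| = |+12.0° − (+19.211°)| = 7.211°.
Elevation = 90° − 7.211° = 82.8°.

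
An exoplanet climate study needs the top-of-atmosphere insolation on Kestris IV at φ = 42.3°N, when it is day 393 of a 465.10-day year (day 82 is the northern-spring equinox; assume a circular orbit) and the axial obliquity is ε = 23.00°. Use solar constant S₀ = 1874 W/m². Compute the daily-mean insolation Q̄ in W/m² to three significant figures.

Q̄ ≈ 223 W/m²

Solar longitude: λ_s = 360° × (393 − 82)/465.10 = 240.722°.
sin δ = sin 23.00° × sin 240.722° = -0.34082, so δ = -19.927°.
cos H₀ = −tan(+42.3°) tan(-19.927°) = 0.3299, H₀ = 1.2346 rad.
Bracket: H₀ sin φ sin δ + cos φ cos δ sin H₀ = 1.2346×0.67301×-0.34082 + 0.73963×0.94013×0.94403 = -0.283187 + 0.656430 = 0.373243.
Q̄ = (S₀/π) × [bracket] = (1874/π) × 0.373243 = 222.6 W/m².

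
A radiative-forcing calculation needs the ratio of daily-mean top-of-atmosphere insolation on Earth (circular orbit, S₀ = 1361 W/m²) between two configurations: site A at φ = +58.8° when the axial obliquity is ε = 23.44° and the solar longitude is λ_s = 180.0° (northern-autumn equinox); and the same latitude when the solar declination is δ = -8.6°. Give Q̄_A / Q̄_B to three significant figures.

— Configuration A (φ=+58.8°):
Solar declination: sin δ = sin ε · sin λ_s = sin 23.44° × sin 180.0° = 0.00000, so δ = +0.000°.
cos H₀ = −tan(+58.8°) tan(+0.000°) = -0.0000, H₀ = 1.5708 rad.
Bracket: H₀ sin φ sin δ + cos φ cos δ sin H₀ = 1.5708×0.85536×0.00000 + 0.51803×1.00000×1.00000 = 0.000000 + 0.518030 = 0.518030.
Q̄ = (S₀/π) × [bracket] = (1361/π) × 0.518030 = 224.42 W/m².
— Configuration B (φ=+58.8°):
cos H₀ = −tan(+58.8°) tan(-8.600°) = 0.2497, H₀ = 1.3184 rad.
Bracket: H₀ sin φ sin δ + cos φ cos δ sin H₀ = 1.3184×0.85536×-0.14954 + 0.51803×0.98876×0.96832 = -0.168637 + 0.495981 = 0.327344.
Q̄ = (S₀/π) × [bracket] = (1361/π) × 0.327344 = 141.81 W/m².
Ratio Q̄_A / Q̄_B = 224.42 / 141.81 = 1.583.

Q̄_A / Q̄_B ≈ 1.58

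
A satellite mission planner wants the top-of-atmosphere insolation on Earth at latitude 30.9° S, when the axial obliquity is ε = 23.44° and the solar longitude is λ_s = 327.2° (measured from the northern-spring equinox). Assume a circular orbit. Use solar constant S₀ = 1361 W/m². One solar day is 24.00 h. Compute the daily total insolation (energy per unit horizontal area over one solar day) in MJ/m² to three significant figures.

Solar declination: sin δ = sin ε · sin λ_s = sin 23.44° × sin 327.2° = -0.21549, so δ = -12.444°.
cos H₀ = −tan(-30.9°) tan(-12.444°) = -0.1321, H₀ = 1.7033 rad.
Bracket: H₀ sin φ sin δ + cos φ cos δ sin H₀ = 1.7033×-0.51354×-0.21549 + 0.85806×0.97651×0.99124 = 0.188492 + 0.830564 = 1.019056.
Q̄ = (S₀/π) × [bracket] = (1361/π) × 1.019056 = 441.48 W/m².
Daily total = Q̄ × 24.00 h × 3600 s/h = 441.48 × 24.00 × 3600 / 10⁶ = 38.14 MJ/m².

38.1 MJ/m²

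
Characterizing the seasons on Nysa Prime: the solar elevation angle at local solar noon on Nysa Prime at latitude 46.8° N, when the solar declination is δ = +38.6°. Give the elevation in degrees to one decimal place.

81.8°

At local noon the hour angle is zero, so the zenith angle equals |ϕ − δ| = |+46.8° − (+38.600°)| = 8.200°.
Elevation = 90° − 8.200° = 81.8°.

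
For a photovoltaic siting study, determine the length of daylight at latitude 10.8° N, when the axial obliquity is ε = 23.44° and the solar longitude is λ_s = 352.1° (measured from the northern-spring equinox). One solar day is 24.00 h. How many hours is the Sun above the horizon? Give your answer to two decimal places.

Solar declination: sin δ = sin ε · sin λ_s = sin 23.44° × sin 352.1° = -0.05467, so δ = -3.134°.
cos H₀ = −tan φ · tan δ = −tan(+10.8°) × tan(-3.134°) = 0.0104, so H₀ = 1.5604 rad = 89.40°.
Daylight = 2H₀/(2π) × 24.00 h = (1.5604/π) × 24.00 = 11.92 h.

11.92 h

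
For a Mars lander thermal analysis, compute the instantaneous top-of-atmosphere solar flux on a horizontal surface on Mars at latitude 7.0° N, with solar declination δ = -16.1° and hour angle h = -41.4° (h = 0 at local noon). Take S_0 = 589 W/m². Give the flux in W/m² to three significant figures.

cos θ_z = sin ϕ sin δ + cos ϕ cos δ cos h = -0.033796 + 0.715319 = 0.681523.
Flux = S_0 · cos θ_z = 589 × 0.681523 = 401.4 W/m².

401 W/m²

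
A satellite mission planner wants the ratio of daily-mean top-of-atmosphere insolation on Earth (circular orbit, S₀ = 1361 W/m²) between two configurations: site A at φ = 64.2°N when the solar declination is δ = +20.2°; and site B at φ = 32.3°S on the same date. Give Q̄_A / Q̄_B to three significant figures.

Q̄_A / Q̄_B ≈ 1.95

— Configuration A (φ=+64.2°):
cos H₀ = −tan(+64.2°) tan(+20.200°) = -0.7611, H₀ = 2.4358 rad.
Bracket: H₀ sin φ sin δ + cos φ cos δ sin H₀ = 2.4358×0.90032×0.34530 + 0.43523×0.93849×0.64864 = 0.757243 + 0.264943 = 1.022186.
Q̄ = (S₀/π) × [bracket] = (1361/π) × 1.022186 = 442.83 W/m².
— Configuration B (φ=-32.3°):
cos H₀ = −tan(-32.3°) tan(+20.200°) = 0.2326, H₀ = 1.3361 rad.
Bracket: H₀ sin φ sin δ + cos φ cos δ sin H₀ = 1.3361×-0.53435×0.34530 + 0.84526×0.93849×0.97257 = -0.246525 + 0.771509 = 0.524984.
Q̄ = (S₀/π) × [bracket] = (1361/π) × 0.524984 = 227.43 W/m².
Ratio Q̄_A / Q̄_B = 442.83 / 227.43 = 1.947.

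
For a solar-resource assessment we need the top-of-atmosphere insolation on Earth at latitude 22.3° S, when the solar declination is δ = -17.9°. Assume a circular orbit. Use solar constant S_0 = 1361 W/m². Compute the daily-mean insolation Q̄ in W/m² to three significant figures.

cos h₀ = −tan(-22.3°) tan(-17.900°) = -0.1325, h₀ = 1.7037 rad.
Bracket: h₀ sin ϕ sin δ + cos ϕ cos δ sin h₀ = 1.7037×-0.37946×-0.30736 + 0.92521×0.95159×0.99119 = 0.198704 + 0.872664 = 1.071368.
Q̄ = (S_0/π) × [bracket] = (1361/π) × 1.071368 = 464.1 W/m².

Q̄ ≈ 464 W/m²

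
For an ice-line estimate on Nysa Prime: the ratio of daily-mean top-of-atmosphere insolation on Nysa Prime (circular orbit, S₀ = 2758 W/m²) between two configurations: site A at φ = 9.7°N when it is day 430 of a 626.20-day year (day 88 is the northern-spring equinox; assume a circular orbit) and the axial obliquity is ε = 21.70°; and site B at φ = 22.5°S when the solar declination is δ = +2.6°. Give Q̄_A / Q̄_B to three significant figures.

— Configuration A (φ=+9.7°):
Solar longitude: λ_s = 360° × (430 − 88)/626.20 = 196.615°.
sin δ = sin 21.70° × sin 196.615° = -0.10572, so δ = -6.069°.
cos H₀ = −tan(+9.7°) tan(-6.069°) = 0.0182, H₀ = 1.5526 rad.
Bracket: H₀ sin φ sin δ + cos φ cos δ sin H₀ = 1.5526×0.16849×-0.10572 + 0.98570×0.99440×0.99983 = -0.027656 + 0.980013 = 0.952357.
Q̄ = (S₀/π) × [bracket] = (2758/π) × 0.952357 = 836.07 W/m².
— Configuration B (φ=-22.5°):
cos H₀ = −tan(-22.5°) tan(+2.600°) = 0.0188, H₀ = 1.5520 rad.
Bracket: H₀ sin φ sin δ + cos φ cos δ sin H₀ = 1.5520×-0.38268×0.04536 + 0.92388×0.99897×0.99982 = -0.026940 + 0.922762 = 0.895822.
Q̄ = (S₀/π) × [bracket] = (2758/π) × 0.895822 = 786.44 W/m².
Ratio Q̄_A / Q̄_B = 836.07 / 786.44 = 1.063.

Q̄_A / Q̄_B ≈ 1.06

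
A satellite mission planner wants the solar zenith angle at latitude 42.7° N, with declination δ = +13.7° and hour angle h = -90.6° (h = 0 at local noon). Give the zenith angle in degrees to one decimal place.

θ_z = 81.2°

cos θ_z = sin ϕ sin δ + cos ϕ cos δ cos h = 0.160614 + -0.007477 = 0.153137.
θ_z = arccos(0.153137) = 81.2°.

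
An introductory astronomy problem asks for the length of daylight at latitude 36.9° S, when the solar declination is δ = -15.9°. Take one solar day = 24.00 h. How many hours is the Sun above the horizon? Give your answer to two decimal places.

cos h₀ = −tan ϕ · tan δ = −tan(-36.9°) × tan(-15.900°) = -0.2139, so h₀ = 1.7863 rad = 102.35°.
Daylight = 2h₀/(2π) × 24.00 h = (1.7863/π) × 24.00 = 13.65 h.

13.65 h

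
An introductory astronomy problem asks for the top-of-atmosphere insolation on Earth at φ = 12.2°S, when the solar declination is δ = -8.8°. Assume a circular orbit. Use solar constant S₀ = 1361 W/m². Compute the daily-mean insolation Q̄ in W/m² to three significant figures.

cos H₀ = −tan(-12.2°) tan(-8.800°) = -0.0335, H₀ = 1.6043 rad.
Bracket: H₀ sin φ sin δ + cos φ cos δ sin H₀ = 1.6043×-0.21132×-0.15299 + 0.97742×0.98823×0.99944 = 0.051867 + 0.965375 = 1.017242.
Q̄ = (S₀/π) × [bracket] = (1361/π) × 1.017242 = 440.7 W/m².

Q̄ ≈ 441 W/m²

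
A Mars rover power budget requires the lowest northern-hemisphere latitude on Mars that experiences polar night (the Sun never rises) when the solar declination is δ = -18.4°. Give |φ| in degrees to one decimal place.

Polar night requires cos H₀ = −tan φ tan δ ≥ 1, i.e. tan φ tan δ ≤ −1.
The boundary is |tan φ| · |tan δ| = 1, so |φ| = 90° − |δ| = 90° − 18.4° = 71.6° in the northern hemisphere.

|φ| = 71.6°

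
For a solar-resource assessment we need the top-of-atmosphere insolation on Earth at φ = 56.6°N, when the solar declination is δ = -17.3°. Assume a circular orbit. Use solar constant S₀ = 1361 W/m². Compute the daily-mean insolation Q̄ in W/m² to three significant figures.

Q̄ ≈ 84.7 W/m²

cos H₀ = −tan(+56.6°) tan(-17.300°) = 0.4724, H₀ = 1.0788 rad.
Bracket: H₀ sin φ sin δ + cos φ cos δ sin H₀ = 1.0788×0.83485×-0.29737 + 0.55048×0.95476×0.88140 = -0.267822 + 0.463243 = 0.195421.
Q̄ = (S₀/π) × [bracket] = (1361/π) × 0.195421 = 84.66 W/m².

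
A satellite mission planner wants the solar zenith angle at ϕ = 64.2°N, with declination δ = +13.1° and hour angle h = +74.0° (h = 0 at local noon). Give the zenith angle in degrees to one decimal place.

θ_z = 71.3°

cos θ_z = sin ϕ sin δ + cos ϕ cos δ cos h = 0.204058 + 0.116844 = 0.320902.
θ_z = arccos(0.320902) = 71.3°.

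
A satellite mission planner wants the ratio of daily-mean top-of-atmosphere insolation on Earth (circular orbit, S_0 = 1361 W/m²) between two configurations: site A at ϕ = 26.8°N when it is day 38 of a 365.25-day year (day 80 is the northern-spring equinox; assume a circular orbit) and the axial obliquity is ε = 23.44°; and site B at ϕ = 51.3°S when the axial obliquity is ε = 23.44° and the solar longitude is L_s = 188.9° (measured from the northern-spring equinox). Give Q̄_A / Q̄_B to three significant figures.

— Configuration A (ϕ=+26.8°):
Solar longitude: L_s = 360° × (38 − 80)/365.25 = -41.396°, i.e. -41.396° + 360° = 318.604°.
sin δ = sin 23.44° × sin 318.604° = -0.26304, so δ = -15.251°.
cos h₀ = −tan(+26.8°) tan(-15.251°) = 0.1377, h₀ = 1.4326 rad.
Bracket: h₀ sin ϕ sin δ + cos ϕ cos δ sin h₀ = 1.4326×0.45088×-0.26304 + 0.89259×0.96478×0.99047 = -0.169906 + 0.852946 = 0.683040.
Q̄ = (S_0/π) × [bracket] = (1361/π) × 0.683040 = 295.91 W/m².
— Configuration B (ϕ=-51.3°):
Solar declination: sin δ = sin ε · sin L_s = sin 23.44° × sin 188.9° = -0.06154, so δ = -3.528°.
cos h₀ = −tan(-51.3°) tan(-3.528°) = -0.0770, h₀ = 1.6478 rad.
Bracket: h₀ sin ϕ sin δ + cos ϕ cos δ sin h₀ = 1.6478×-0.78043×-0.06154 + 0.62524×0.99810×0.99703 = 0.079140 + 0.622199 = 0.701339.
Q̄ = (S_0/π) × [bracket] = (1361/π) × 0.701339 = 303.83 W/m².
Ratio Q̄_A / Q̄_B = 295.91 / 303.83 = 0.9739.

Q̄_A / Q̄_B ≈ 0.974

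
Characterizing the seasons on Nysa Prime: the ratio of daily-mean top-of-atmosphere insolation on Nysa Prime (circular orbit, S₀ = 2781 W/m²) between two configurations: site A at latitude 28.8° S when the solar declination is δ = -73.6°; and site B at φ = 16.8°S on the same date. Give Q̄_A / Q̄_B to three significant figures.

Q̄_A / Q̄_B ≈ 1.67

— Configuration A (φ=-28.8°):
cos H₀ = −tan(-28.8°) tan(-73.600°) = -1.8679 ≤ −1 ⇒ polar day, H₀ = π.
Bracket: H₀ sin φ sin δ + cos φ cos δ sin H₀ = 3.1416×-0.48175×-0.95931 + 0.87631×0.28234×0.00000 = 1.451883 + 0.000000 = 1.451883.
Q̄ = (S₀/π) × [bracket] = (2781/π) × 1.451883 = 1285.2 W/m².
— Configuration B (φ=-16.8°):
cos H₀ = −tan(-16.8°) tan(-73.600°) = -1.0258 ≤ −1 ⇒ polar day, H₀ = π.
Bracket: H₀ sin φ sin δ + cos φ cos δ sin H₀ = 3.1416×-0.28903×-0.95931 + 0.95732×0.28234×0.00000 = 0.871069 + 0.000000 = 0.871069.
Q̄ = (S₀/π) × [bracket] = (2781/π) × 0.871069 = 771.09 W/m².
Ratio Q̄_A / Q̄_B = 1285.2 / 771.09 = 1.667.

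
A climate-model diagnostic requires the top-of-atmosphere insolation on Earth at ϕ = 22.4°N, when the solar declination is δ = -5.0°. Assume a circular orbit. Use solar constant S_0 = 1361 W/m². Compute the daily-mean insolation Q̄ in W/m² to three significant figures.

cos h₀ = −tan(+22.4°) tan(-5.000°) = 0.0361, h₀ = 1.5347 rad.
Bracket: h₀ sin ϕ sin δ + cos ϕ cos δ sin h₀ = 1.5347×0.38107×-0.08716 + 0.92455×0.99619×0.99935 = -0.050974 + 0.920429 = 0.869455.
Q̄ = (S_0/π) × [bracket] = (1361/π) × 0.869455 = 376.7 W/m².

Q̄ ≈ 377 W/m²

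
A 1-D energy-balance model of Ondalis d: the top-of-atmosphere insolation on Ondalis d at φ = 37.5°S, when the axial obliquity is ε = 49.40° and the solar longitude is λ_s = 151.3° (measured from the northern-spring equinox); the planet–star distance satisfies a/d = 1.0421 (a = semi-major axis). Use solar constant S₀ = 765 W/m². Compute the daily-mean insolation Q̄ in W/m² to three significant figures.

Solar declination: sin δ = sin ε · sin λ_s = sin 49.40° × sin 151.3° = 0.36462, so δ = +21.384°.
cos H₀ = −tan(-37.5°) tan(+21.384°) = 0.3005, H₀ = 1.2656 rad.
Bracket: H₀ sin φ sin δ + cos φ cos δ sin H₀ = 1.2656×-0.60876×0.36462 + 0.79335×0.93116×0.95379 = -0.280920 + 0.704599 = 0.423679.
Inverse-square distance factor (a/d)² = 1.0421² = 1.085972.
Q̄ = (S₀/π) × 1.085972 × [bracket] = (765/π) × 1.085972 × 0.423679 = 112.0 W/m².

Q̄ ≈ 112 W/m²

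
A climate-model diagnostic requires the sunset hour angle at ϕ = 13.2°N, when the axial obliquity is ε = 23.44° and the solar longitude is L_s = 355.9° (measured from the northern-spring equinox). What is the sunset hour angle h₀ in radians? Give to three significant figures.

h₀ = 1.56 rad

Solar declination: sin δ = sin ε · sin L_s = sin 23.44° × sin 355.9° = -0.02844, so δ = -1.630°.
cos h₀ = −tan ϕ · tan δ = −tan(+13.2°) × tan(-1.630°) = 0.0067, so h₀ = 1.5641 rad = 89.62°.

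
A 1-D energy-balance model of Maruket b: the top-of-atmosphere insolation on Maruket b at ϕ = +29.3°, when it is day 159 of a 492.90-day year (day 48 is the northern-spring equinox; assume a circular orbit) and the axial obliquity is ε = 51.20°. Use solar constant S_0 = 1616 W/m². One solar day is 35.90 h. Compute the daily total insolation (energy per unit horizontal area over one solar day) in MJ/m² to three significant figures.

Solar longitude: L_s = 360° × (159 − 48)/492.90 = 81.071°.
sin δ = sin 51.20° × sin 81.071° = 0.76989, so δ = +50.344°.
cos h₀ = −tan(+29.3°) tan(+50.344°) = -0.6770, h₀ = 2.3145 rad.
Bracket: h₀ sin ϕ sin δ + cos ϕ cos δ sin h₀ = 2.3145×0.48938×0.76989 + 0.87207×0.63817×0.73598 = 0.872031 + 0.409594 = 1.281625.
Q̄ = (S_0/π) × [bracket] = (1616/π) × 1.281625 = 659.25 W/m².
Daily total = Q̄ × 35.90 h × 3600 s/h = 659.25 × 35.90 × 3600 / 10⁶ = 85.20 MJ/m².

85.2 MJ/m²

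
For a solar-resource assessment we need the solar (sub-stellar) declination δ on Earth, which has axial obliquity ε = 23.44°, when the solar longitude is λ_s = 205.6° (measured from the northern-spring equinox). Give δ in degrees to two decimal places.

δ = -9.90°

sin δ = sin ε · sin λ_s = sin 23.44° × sin 205.6° = -0.171879.
δ = arcsin(-0.171879) = -9.90°.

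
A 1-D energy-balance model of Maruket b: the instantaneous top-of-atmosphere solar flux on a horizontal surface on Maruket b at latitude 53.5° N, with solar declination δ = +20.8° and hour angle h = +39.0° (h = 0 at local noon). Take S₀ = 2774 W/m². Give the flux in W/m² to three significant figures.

1.99e+03 W/m²

cos θ_z = sin φ sin δ + cos φ cos δ cos h = 0.285455 + 0.432136 = 0.717591.
Flux = S₀ · cos θ_z = 2774 × 0.717591 = 1991 W/m².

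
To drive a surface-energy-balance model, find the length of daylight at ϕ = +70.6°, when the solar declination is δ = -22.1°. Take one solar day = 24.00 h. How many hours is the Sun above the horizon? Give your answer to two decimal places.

cos h₀ = −tan ϕ · tan δ = 1.1531 ≥ 1, so the Sun never rises (polar night) and h₀ = 0.
Daylight = 2h₀/(2π) × 24.00 h = (0.0000/π) × 24.00 = 0.00 h.

0.00 h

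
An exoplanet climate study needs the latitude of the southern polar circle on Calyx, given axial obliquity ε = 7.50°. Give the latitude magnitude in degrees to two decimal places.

The polar circle is the lowest latitude that experiences at least one full rotation of continuous darkness at the northern-summer solstice; it lies at |φ| = 90° − ε = 90° − 7.50° = 82.50°.

82.50°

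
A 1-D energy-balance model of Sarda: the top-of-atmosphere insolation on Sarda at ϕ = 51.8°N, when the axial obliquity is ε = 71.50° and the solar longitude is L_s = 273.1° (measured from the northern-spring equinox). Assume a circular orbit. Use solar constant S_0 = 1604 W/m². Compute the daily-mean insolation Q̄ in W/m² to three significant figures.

Q̄ ≈ 0.00 W/m²

Solar declination: sin δ = sin ε · sin L_s = sin 71.50° × sin 273.1° = -0.94694, so δ = -71.251°.
cos h₀ = −tan(+51.8°) tan(-71.251°) = 3.7438 ≥ 1 ⇒ polar night, h₀ = 0 and Q̄ = 0.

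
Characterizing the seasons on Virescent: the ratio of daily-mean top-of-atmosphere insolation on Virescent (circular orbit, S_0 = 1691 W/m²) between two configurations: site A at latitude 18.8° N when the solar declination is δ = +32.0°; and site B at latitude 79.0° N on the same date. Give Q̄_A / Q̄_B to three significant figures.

— Configuration A (ϕ=+18.8°):
cos h₀ = −tan(+18.8°) tan(+32.000°) = -0.2127, h₀ = 1.7852 rad.
Bracket: h₀ sin ϕ sin δ + cos ϕ cos δ sin h₀ = 1.7852×0.32227×0.52992 + 0.94665×0.84805×0.97711 = 0.304872 + 0.784430 = 1.089302.
Q̄ = (S_0/π) × [bracket] = (1691/π) × 1.089302 = 586.33 W/m².
— Configuration B (ϕ=+79.0°):
cos h₀ = −tan(+79.0°) tan(+32.000°) = -3.2147 ≤ −1 ⇒ polar day, h₀ = π.
Bracket: h₀ sin ϕ sin δ + cos ϕ cos δ sin h₀ = 3.1416×0.98163×0.52992 + 0.19081×0.84805×0.00000 = 1.634214 + 0.000000 = 1.634214.
Q̄ = (S_0/π) × [bracket] = (1691/π) × 1.634214 = 879.64 W/m².
Ratio Q̄_A / Q̄_B = 586.33 / 879.64 = 0.6666.

Q̄_A / Q̄_B ≈ 0.667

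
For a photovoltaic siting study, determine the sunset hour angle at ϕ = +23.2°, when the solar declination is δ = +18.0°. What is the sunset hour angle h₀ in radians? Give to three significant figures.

cos h₀ = −tan ϕ · tan δ = −tan(+23.2°) × tan(+18.000°) = -0.1393, so h₀ = 1.7105 rad = 98.01°.

h₀ = 1.71 rad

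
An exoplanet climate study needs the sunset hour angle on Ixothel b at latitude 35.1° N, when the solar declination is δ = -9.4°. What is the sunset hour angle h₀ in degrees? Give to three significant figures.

h₀ = 83.3°

cos h₀ = −tan ϕ · tan δ = −tan(+35.1°) × tan(-9.400°) = 0.1163, so h₀ = 1.4542 rad = 83.32°.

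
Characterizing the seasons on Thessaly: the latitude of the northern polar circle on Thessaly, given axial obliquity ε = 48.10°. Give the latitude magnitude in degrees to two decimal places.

The polar circle is the lowest latitude that experiences at least one full rotation of continuous daylight at the northern-summer solstice; it lies at |ϕ| = 90° − ε = 90° − 48.10° = 41.90°.

41.90°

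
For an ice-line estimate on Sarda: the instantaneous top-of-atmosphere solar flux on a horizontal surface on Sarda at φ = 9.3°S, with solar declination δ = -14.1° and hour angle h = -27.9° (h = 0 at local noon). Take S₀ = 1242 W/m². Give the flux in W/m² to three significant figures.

1.10e+03 W/m²

cos θ_z = sin φ sin δ + cos φ cos δ cos h = 0.039369 + 0.845873 = 0.885242.
Flux = S₀ · cos θ_z = 1242 × 0.885242 = 1099 W/m².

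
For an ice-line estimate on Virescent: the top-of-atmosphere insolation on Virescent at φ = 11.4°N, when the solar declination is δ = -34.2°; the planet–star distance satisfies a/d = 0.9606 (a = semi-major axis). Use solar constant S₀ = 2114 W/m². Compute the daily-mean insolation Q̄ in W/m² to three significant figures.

cos H₀ = −tan(+11.4°) tan(-34.200°) = 0.1370, H₀ = 1.4333 rad.
Bracket: H₀ sin φ sin δ + cos φ cos δ sin H₀ = 1.4333×0.19766×-0.56208 + 0.98027×0.82708×0.99057 = -0.159241 + 0.803116 = 0.643875.
Inverse-square distance factor (a/d)² = 0.9606² = 0.922752.
Q̄ = (S₀/π) × 0.922752 × [bracket] = (2114/π) × 0.922752 × 0.643875 = 399.8 W/m².

Q̄ ≈ 400 W/m²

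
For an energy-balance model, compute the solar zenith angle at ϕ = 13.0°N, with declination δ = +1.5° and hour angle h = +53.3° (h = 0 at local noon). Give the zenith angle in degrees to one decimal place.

θ_z = 54.0°

cos θ_z = sin ϕ sin δ + cos ϕ cos δ cos h = 0.005889 + 0.582109 = 0.587998.
θ_z = arccos(0.587998) = 54.0°.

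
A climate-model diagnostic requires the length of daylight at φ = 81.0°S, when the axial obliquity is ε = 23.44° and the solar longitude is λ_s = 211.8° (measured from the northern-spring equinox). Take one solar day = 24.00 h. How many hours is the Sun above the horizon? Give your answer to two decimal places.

Solar declination: sin δ = sin ε · sin λ_s = sin 23.44° × sin 211.8° = -0.20962, so δ = -12.100°.
Sunrise equation: cos H₀ = −tan φ · tan δ = -1.3535 ≤ −1, so the Sun never sets (polar day) and H₀ = π.
Daylight = 2H₀/(2π) × 24.00 h = (3.1416/π) × 24.00 = 24.00 h.

24.00 h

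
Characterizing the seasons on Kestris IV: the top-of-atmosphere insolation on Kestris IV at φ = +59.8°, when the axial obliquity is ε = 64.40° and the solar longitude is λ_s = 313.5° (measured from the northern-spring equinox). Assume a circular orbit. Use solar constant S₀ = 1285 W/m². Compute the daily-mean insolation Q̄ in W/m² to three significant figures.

Solar declination: sin δ = sin ε · sin λ_s = sin 64.40° × sin 313.5° = -0.65417, so δ = -40.856°.
cos H₀ = −tan(+59.8°) tan(-40.856°) = 1.4860 ≥ 1 ⇒ polar night, H₀ = 0 and Q̄ = 0.

Q̄ ≈ 0.00 W/m²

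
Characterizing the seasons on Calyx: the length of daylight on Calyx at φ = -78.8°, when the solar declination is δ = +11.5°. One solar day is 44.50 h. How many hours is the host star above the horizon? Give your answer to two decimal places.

cos H₀ = −tan φ · tan δ = 1.0275 ≥ 1, so the host star never rises (polar night) and H₀ = 0.
Daylight = 2H₀/(2π) × 44.50 h = (0.0000/π) × 44.50 = 0.00 h.

0.00 h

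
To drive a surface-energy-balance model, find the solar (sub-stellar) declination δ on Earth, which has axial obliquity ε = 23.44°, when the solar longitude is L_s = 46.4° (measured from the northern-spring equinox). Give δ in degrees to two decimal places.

sin δ = sin ε · sin L_s = sin 23.44° × sin 46.4° = 0.288067.
δ = arcsin(0.288067) = +16.74°.

δ = +16.74°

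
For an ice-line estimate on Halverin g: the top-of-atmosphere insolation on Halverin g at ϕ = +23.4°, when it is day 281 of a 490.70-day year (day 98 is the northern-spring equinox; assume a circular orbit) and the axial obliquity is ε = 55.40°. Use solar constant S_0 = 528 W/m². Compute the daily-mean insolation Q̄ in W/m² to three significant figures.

Solar longitude: L_s = 360° × (281 − 98)/490.70 = 134.257°.
sin δ = sin 55.40° × sin 134.257° = 0.58954, so δ = +36.125°.
cos h₀ = −tan(+23.4°) tan(+36.125°) = -0.3158, h₀ = 1.8921 rad.
Bracket: h₀ sin ϕ sin δ + cos ϕ cos δ sin h₀ = 1.8921×0.39715×0.58954 + 0.91775×0.80774×0.94881 = 0.443008 + 0.703356 = 1.146364.
Q̄ = (S_0/π) × [bracket] = (528/π) × 1.146364 = 192.7 W/m².

Q̄ ≈ 193 W/m²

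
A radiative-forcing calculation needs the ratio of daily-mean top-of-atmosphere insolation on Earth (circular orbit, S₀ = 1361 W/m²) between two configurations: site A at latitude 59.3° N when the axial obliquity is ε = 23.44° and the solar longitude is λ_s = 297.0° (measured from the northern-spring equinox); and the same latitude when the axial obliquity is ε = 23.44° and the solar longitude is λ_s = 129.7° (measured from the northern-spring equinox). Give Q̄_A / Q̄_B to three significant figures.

— Configuration A (φ=+59.3°):
Solar declination: sin δ = sin ε · sin λ_s = sin 23.44° × sin 297.0° = -0.35443, so δ = -20.759°.
cos H₀ = −tan(+59.3°) tan(-20.759°) = 0.6384, H₀ = 0.8784 rad.
Bracket: H₀ sin φ sin δ + cos φ cos δ sin H₀ = 0.8784×0.85985×-0.35443 + 0.51054×0.93508×0.76973 = -0.267698 + 0.367466 = 0.099768.
Q̄ = (S₀/π) × [bracket] = (1361/π) × 0.099768 = 43.221 W/m².
— Configuration B (φ=+59.3°):
Solar declination: sin δ = sin ε · sin λ_s = sin 23.44° × sin 129.7° = 0.30606, so δ = +17.822°.
cos H₀ = −tan(+59.3°) tan(+17.822°) = -0.5414, H₀ = 2.1429 rad.
Bracket: H₀ sin φ sin δ + cos φ cos δ sin H₀ = 2.1429×0.85985×0.30606 + 0.51054×0.95201×0.84074 = 0.563938 + 0.408633 = 0.972571.
Q̄ = (S₀/π) × [bracket] = (1361/π) × 0.972571 = 421.34 W/m².
Ratio Q̄_A / Q̄_B = 43.221 / 421.34 = 0.1026.

Q̄_A / Q̄_B ≈ 0.103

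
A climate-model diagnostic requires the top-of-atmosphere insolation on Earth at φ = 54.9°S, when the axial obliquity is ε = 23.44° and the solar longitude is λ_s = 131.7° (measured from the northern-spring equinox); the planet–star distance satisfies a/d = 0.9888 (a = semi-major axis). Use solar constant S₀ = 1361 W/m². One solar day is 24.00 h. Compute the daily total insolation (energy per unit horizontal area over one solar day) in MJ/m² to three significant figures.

8.13 MJ/m²

Solar declination: sin δ = sin ε · sin λ_s = sin 23.44° × sin 131.7° = 0.29700, so δ = +17.278°.
cos H₀ = −tan(-54.9°) tan(+17.278°) = 0.4426, H₀ = 1.1123 rad.
Bracket: H₀ sin φ sin δ + cos φ cos δ sin H₀ = 1.1123×-0.81815×0.29700 + 0.57501×0.95488×0.89674 = -0.270278 + 0.492369 = 0.222091.
Inverse-square distance factor (a/d)² = 0.9888² = 0.977725.
Q̄ = (S₀/π) × 0.977725 × [bracket] = (1361/π) × 0.977725 × 0.222091 = 94.071 W/m².
Daily total = Q̄ × 24.00 h × 3600 s/h = 94.071 × 24.00 × 3600 / 10⁶ = 8.128 MJ/m².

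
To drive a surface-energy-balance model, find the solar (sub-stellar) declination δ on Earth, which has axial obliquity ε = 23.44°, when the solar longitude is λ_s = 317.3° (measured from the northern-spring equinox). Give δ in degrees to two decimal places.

δ = -15.65°

sin δ = sin ε · sin λ_s = sin 23.44° × sin 317.3° = -0.269764.
δ = arcsin(-0.269764) = -15.65°.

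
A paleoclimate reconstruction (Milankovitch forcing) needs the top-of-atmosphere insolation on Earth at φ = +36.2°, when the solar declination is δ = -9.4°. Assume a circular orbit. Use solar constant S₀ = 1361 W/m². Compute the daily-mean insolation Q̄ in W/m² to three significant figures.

Q̄ ≈ 282 W/m²

cos H₀ = −tan(+36.2°) tan(-9.400°) = 0.1212, H₀ = 1.4493 rad.
Bracket: H₀ sin φ sin δ + cos φ cos δ sin H₀ = 1.4493×0.59061×-0.16333 + 0.80696×0.98657×0.99263 = -0.139806 + 0.790255 = 0.650449.
Q̄ = (S₀/π) × [bracket] = (1361/π) × 0.650449 = 281.8 W/m².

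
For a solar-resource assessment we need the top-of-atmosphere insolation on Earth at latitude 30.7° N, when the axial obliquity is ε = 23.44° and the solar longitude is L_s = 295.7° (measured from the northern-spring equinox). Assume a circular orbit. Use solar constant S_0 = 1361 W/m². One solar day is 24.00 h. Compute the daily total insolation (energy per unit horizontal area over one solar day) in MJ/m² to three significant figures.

20.1 MJ/m²

Solar declination: sin δ = sin ε · sin L_s = sin 23.44° × sin 295.7° = -0.35844, so δ = -21.004°.
cos h₀ = −tan(+30.7°) tan(-21.004°) = 0.2280, h₀ = 1.3408 rad.
Bracket: h₀ sin ϕ sin δ + cos ϕ cos δ sin h₀ = 1.3408×0.51054×-0.35844 + 0.85985×0.93355×0.97367 = -0.245364 + 0.781578 = 0.536214.
Q̄ = (S_0/π) × [bracket] = (1361/π) × 0.536214 = 232.30 W/m².
Daily total = Q̄ × 24.00 h × 3600 s/h = 232.30 × 24.00 × 3600 / 10⁶ = 20.07 MJ/m².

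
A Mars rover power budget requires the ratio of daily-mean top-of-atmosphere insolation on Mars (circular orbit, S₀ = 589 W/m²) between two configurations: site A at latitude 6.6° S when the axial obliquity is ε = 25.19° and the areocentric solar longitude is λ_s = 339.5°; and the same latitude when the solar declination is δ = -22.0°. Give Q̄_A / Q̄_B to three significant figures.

— Configuration A (φ=-6.6°):
sin δ = sin 25.19° × sin 339.5° = -0.14906, so δ = -8.572°.
cos H₀ = −tan(-6.6°) tan(-8.572°) = -0.0174, H₀ = 1.5882 rad.
Bracket: H₀ sin φ sin δ + cos φ cos δ sin H₀ = 1.5882×-0.11494×-0.14906 + 0.99337×0.98883×0.99985 = 0.027211 + 0.982127 = 1.009338.
Q̄ = (S₀/π) × [bracket] = (589/π) × 1.009338 = 189.24 W/m².
— Configuration B (φ=-6.6°):
cos H₀ = −tan(-6.6°) tan(-22.000°) = -0.0467, H₀ = 1.6176 rad.
Bracket: H₀ sin φ sin δ + cos φ cos δ sin H₀ = 1.6176×-0.11494×-0.37461 + 0.99337×0.92718×0.99891 = 0.069650 + 0.920029 = 0.989679.
Q̄ = (S₀/π) × [bracket] = (589/π) × 0.989679 = 185.55 W/m².
Ratio Q̄_A / Q̄_B = 189.24 / 185.55 = 1.020.

Q̄_A / Q̄_B ≈ 1.02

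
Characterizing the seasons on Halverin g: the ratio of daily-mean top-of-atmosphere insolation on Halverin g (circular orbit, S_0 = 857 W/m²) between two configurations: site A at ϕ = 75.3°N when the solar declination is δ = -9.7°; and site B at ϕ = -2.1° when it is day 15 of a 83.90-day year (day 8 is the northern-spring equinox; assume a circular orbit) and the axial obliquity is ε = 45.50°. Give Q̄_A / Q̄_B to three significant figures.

— Configuration A (ϕ=+75.3°):
cos h₀ = −tan(+75.3°) tan(-9.700°) = 0.6516, h₀ = 0.8612 rad.
Bracket: h₀ sin ϕ sin δ + cos ϕ cos δ sin h₀ = 0.8612×0.96727×-0.16849 + 0.25376×0.98570×0.75860 = -0.140354 + 0.189750 = 0.049396.
Q̄ = (S_0/π) × [bracket] = (857/π) × 0.049396 = 13.475 W/m².
— Configuration B (ϕ=-2.1°):
Solar longitude: L_s = 360° × (15 − 8)/83.90 = 30.036°.
sin δ = sin 45.50° × sin 30.036° = 0.35701, so δ = +20.917°.
cos h₀ = −tan(-2.1°) tan(+20.917°) = 0.0140, h₀ = 1.5568 rad.
Bracket: h₀ sin ϕ sin δ + cos ϕ cos δ sin h₀ = 1.5568×-0.03664×0.35701 + 0.99933×0.93410×0.99990 = -0.020364 + 0.933381 = 0.913017.
Q̄ = (S_0/π) × [bracket] = (857/π) × 0.913017 = 249.06 W/m².
Ratio Q̄_A / Q̄_B = 13.475 / 249.06 = 0.05410.

Q̄_A / Q̄_B ≈ 0.0541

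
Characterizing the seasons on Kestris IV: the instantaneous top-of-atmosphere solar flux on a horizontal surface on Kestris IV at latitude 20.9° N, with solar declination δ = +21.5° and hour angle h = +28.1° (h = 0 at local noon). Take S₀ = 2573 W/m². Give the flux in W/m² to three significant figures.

2.31e+03 W/m²

cos θ_z = sin φ sin δ + cos φ cos δ cos h = 0.130745 + 0.766745 = 0.897490.
Flux = S₀ · cos θ_z = 2573 × 0.897490 = 2309 W/m².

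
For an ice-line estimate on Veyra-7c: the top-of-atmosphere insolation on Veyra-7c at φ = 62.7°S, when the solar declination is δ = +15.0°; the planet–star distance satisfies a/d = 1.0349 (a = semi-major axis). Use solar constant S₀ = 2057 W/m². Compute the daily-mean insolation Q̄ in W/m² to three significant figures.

cos H₀ = −tan(-62.7°) tan(+15.000°) = 0.5191, H₀ = 1.0249 rad.
Bracket: H₀ sin φ sin δ + cos φ cos δ sin H₀ = 1.0249×-0.88862×0.25882 + 0.45865×0.96593×0.85469 = -0.235719 + 0.378648 = 0.142929.
Inverse-square distance factor (a/d)² = 1.0349² = 1.071018.
Q̄ = (S₀/π) × 1.071018 × [bracket] = (2057/π) × 1.071018 × 0.142929 = 100.2 W/m².

Q̄ ≈ 100 W/m²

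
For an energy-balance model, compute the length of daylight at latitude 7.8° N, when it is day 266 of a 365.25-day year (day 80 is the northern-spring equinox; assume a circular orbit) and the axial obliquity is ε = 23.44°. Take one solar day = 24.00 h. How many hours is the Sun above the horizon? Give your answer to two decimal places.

11.98 h

Solar longitude: L_s = 360° × (266 − 80)/365.25 = 183.326°.
sin δ = sin 23.44° × sin 183.326° = -0.02308, so δ = -1.323°.
cos h₀ = −tan ϕ · tan δ = −tan(+7.8°) × tan(-1.323°) = 0.0032, so h₀ = 1.5676 rad = 89.82°.
Daylight = 2h₀/(2π) × 24.00 h = (1.5676/π) × 24.00 = 11.98 h.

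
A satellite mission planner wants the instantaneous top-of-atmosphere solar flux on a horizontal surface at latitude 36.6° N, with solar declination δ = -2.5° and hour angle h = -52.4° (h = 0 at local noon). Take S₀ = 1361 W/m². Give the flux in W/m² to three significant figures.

cos θ_z = sin φ sin δ + cos φ cos δ cos h = -0.026007 + 0.489369 = 0.463362.
Flux = S₀ · cos θ_z = 1361 × 0.463362 = 630.6 W/m².

631 W/m²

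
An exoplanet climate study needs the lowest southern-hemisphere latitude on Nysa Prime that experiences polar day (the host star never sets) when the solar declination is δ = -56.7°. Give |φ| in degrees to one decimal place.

|φ| = 33.3°

Polar day requires cos H₀ = −tan φ tan δ ≤ −1, i.e. tan φ tan δ ≥ 1.
The boundary is |tan φ| · |tan δ| = 1, so |φ| = 90° − |δ| = 90° − 56.7° = 33.3° in the southern hemisphere.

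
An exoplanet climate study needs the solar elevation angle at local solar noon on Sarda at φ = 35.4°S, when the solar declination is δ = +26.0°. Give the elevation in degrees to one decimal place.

At local noon the hour angle is zero, so the zenith angle equals |φ − δ| = |-35.4° − (+26.000°)| = 61.400°.
Elevation = 90° − 61.400° = 28.6°.

28.6°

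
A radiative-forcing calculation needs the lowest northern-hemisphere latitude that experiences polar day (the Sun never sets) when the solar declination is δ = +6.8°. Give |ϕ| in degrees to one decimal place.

Polar day requires cos h₀ = −tan ϕ tan δ ≤ −1, i.e. tan ϕ tan δ ≥ 1.
The boundary is |tan ϕ| · |tan δ| = 1, so |ϕ| = 90° − |δ| = 90° − 6.8° = 83.2° in the northern hemisphere.

|ϕ| = 83.2°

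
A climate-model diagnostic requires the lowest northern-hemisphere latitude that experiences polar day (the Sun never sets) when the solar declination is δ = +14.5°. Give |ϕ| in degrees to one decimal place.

|ϕ| = 75.5°

Polar day requires cos h₀ = −tan ϕ tan δ ≤ −1, i.e. tan ϕ tan δ ≥ 1.
The boundary is |tan ϕ| · |tan δ| = 1, so |ϕ| = 90° − |δ| = 90° − 14.5° = 75.5° in the northern hemisphere.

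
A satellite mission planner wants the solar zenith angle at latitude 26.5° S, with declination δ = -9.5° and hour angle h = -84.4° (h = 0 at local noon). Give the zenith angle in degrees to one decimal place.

θ_z = 80.8°

cos θ_z = sin φ sin δ + cos φ cos δ cos h = 0.073644 + 0.086133 = 0.159777.
θ_z = arccos(0.159777) = 80.8°.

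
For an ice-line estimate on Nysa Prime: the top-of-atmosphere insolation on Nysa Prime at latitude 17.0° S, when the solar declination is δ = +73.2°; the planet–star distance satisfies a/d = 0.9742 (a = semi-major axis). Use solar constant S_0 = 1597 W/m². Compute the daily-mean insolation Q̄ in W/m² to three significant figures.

cos h₀ = −tan(-17.0°) tan(+73.200°) = 1.0126 ≥ 1 ⇒ polar night, h₀ = 0 and Q̄ = 0.
Inverse-square distance factor (a/d)² = 0.9742² = 0.949066.

Q̄ ≈ 0.00 W/m²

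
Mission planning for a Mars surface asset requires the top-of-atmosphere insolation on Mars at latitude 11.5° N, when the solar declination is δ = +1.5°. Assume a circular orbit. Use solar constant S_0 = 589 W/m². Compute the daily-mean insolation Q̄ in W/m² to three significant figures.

Q̄ ≈ 185 W/m²

cos h₀ = −tan(+11.5°) tan(+1.500°) = -0.0053, h₀ = 1.5761 rad.
Bracket: h₀ sin ϕ sin δ + cos ϕ cos δ sin h₀ = 1.5761×0.19937×0.02618 + 0.97992×0.99966×0.99999 = 0.008226 + 0.979577 = 0.987803.
Q̄ = (S_0/π) × [bracket] = (589/π) × 0.987803 = 185.2 W/m².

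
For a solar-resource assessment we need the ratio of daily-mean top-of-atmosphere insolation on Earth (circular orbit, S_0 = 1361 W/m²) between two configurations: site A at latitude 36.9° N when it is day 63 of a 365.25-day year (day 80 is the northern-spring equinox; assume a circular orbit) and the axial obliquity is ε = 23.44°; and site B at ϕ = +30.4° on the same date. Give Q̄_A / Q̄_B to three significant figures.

Q̄_A / Q̄_B ≈ 0.898

— Configuration A (ϕ=+36.9°):
Solar longitude: L_s = 360° × (63 − 80)/365.25 = -16.756°, i.e. -16.756° + 360° = 343.244°.
sin δ = sin 23.44° × sin 343.244° = -0.11468, so δ = -6.585°.
cos h₀ = −tan(+36.9°) tan(-6.585°) = 0.0867, h₀ = 1.4840 rad.
Bracket: h₀ sin ϕ sin δ + cos ϕ cos δ sin h₀ = 1.4840×0.60042×-0.11468 + 0.79968×0.99340×0.99624 = -0.102183 + 0.791415 = 0.689232.
Q̄ = (S_0/π) × [bracket] = (1361/π) × 0.689232 = 298.59 W/m².
— Configuration B (ϕ=+30.4°):
cos h₀ = −tan(+30.4°) tan(-6.585°) = 0.0677, h₀ = 1.5030 rad.
Bracket: h₀ sin ϕ sin δ + cos ϕ cos δ sin h₀ = 1.5030×0.50603×-0.11468 + 0.86251×0.99340×0.99770 = -0.087221 + 0.854847 = 0.767626.
Q̄ = (S_0/π) × [bracket] = (1361/π) × 0.767626 = 332.55 W/m².
Ratio Q̄_A / Q̄_B = 298.59 / 332.55 = 0.8979.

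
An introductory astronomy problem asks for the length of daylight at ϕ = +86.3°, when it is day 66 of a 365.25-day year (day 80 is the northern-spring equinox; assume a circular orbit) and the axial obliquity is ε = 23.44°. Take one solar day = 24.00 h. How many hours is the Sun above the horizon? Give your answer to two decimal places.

Solar longitude: L_s = 360° × (66 − 80)/365.25 = -13.799°, i.e. -13.799° + 360° = 346.201°.
sin δ = sin 23.44° × sin 346.201° = -0.09488, so δ = -5.444°.
cos h₀ = −tan ϕ · tan δ = 1.4738 ≥ 1, so the Sun never rises (polar night) and h₀ = 0.
Daylight = 2h₀/(2π) × 24.00 h = (0.0000/π) × 24.00 = 0.00 h.

0.00 h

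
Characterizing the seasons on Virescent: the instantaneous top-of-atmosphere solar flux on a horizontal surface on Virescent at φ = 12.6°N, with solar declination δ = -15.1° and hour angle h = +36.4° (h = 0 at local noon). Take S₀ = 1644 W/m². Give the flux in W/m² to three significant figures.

cos θ_z = sin φ sin δ + cos φ cos δ cos h = -0.056827 + 0.758388 = 0.701561.
Flux = S₀ · cos θ_z = 1644 × 0.701561 = 1153 W/m².

1.15e+03 W/m²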